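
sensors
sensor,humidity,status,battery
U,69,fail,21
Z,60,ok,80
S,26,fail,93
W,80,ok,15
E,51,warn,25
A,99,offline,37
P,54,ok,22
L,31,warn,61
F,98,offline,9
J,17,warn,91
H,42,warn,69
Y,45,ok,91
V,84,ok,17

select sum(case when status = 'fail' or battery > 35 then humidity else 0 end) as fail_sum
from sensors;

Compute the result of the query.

389

sensor=U: ✓ → 69
sensor=Z: ✓ → 60
sensor=S: ✓ → 26
sensor=W: ✗
sensor=E: ✗
sensor=A: ✓ → 99
sensor=P: ✗
sensor=L: ✓ → 31
sensor=F: ✗
sensor=J: ✓ → 17
sensor=H: ✓ → 42
sensor=Y: ✓ → 45
sensor=V: ✗
fail_sum = 69 + 60 + 26 + 99 + 31 + 17 + 42 + 45 = 389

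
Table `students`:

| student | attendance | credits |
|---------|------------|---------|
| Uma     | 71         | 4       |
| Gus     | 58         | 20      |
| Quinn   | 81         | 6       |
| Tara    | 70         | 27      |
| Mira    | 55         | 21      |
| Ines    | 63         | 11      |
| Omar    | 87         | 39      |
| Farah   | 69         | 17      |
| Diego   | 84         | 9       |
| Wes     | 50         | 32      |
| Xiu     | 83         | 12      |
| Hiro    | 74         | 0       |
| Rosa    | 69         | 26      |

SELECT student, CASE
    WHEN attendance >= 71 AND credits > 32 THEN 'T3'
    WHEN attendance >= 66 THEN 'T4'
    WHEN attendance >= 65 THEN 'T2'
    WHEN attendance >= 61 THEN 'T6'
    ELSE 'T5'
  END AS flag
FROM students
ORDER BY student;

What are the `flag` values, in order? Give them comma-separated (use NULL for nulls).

student=Diego: attendance >= 66 → T4
student=Farah: attendance >= 66 → T4
student=Gus: ELSE → T5
student=Hiro: attendance >= 66 → T4
student=Ines: attendance >= 61 → T6
student=Mira: ELSE → T5
student=Omar: attendance >= 71 AND credits > 32 → T3
student=Quinn: attendance >= 66 → T4
student=Rosa: attendance >= 66 → T4
student=Tara: attendance >= 66 → T4
student=Uma: attendance >= 66 → T4
student=Wes: ELSE → T5
student=Xiu: attendance >= 66 → T4

T4, T4, T5, T4, T6, T5, T3, T4, T4, T4, T4, T5, T4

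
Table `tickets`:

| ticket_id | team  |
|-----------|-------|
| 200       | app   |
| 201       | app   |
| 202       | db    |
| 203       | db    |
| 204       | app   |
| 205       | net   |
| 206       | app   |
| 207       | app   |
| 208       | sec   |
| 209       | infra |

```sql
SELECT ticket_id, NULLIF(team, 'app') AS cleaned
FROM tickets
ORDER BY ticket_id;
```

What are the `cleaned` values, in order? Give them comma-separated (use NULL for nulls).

ticket_id=200: team=app vs app: equal → NULL
ticket_id=201: team=app vs app: equal → NULL
ticket_id=202: team=db vs app: differ → db
ticket_id=203: team=db vs app: differ → db
ticket_id=204: team=app vs app: equal → NULL
ticket_id=205: team=net vs app: differ → net
ticket_id=206: team=app vs app: equal → NULL
ticket_id=207: team=app vs app: equal → NULL
ticket_id=208: team=sec vs app: differ → sec
ticket_id=209: team=infra vs app: differ → infra

NULL, NULL, db, db, NULL, net, NULL, NULL, sec, infra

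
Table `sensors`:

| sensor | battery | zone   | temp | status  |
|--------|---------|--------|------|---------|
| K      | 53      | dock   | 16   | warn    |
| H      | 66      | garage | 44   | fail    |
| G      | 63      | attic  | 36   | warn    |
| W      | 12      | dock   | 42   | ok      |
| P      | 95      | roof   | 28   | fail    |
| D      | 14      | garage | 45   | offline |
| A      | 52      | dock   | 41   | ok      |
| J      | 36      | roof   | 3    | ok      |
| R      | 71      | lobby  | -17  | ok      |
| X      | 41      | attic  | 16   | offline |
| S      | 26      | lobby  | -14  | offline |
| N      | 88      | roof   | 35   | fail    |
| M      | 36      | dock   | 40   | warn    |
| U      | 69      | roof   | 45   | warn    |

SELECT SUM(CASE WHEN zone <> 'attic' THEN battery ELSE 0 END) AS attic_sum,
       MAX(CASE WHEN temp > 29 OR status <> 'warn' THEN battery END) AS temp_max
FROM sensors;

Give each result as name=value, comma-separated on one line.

[attic_sum: zone <> 'attic']
sensor=K: ✓ → 53
sensor=H: ✓ → 66
sensor=G: ✗
sensor=W: ✓ → 12
sensor=P: ✓ → 95
sensor=D: ✓ → 14
sensor=A: ✓ → 52
sensor=J: ✓ → 36
sensor=R: ✓ → 71
sensor=X: ✗
sensor=S: ✓ → 26
sensor=N: ✓ → 88
sensor=M: ✓ → 36
sensor=U: ✓ → 69
attic_sum = 53 + 66 + 12 + 95 + 14 + 52 + 36 + 71 + 26 + 88 + 36 + 69 = 618
—
[temp_max: temp > 29 OR status <> 'warn']
sensor=K: ✗
sensor=H: ✓ → 66
sensor=G: ✓ → 63
sensor=W: ✓ → 12
sensor=P: ✓ → 95
sensor=D: ✓ → 14
sensor=A: ✓ → 52
sensor=J: ✓ → 36
sensor=R: ✓ → 71
sensor=X: ✓ → 41
sensor=S: ✓ → 26
sensor=N: ✓ → 88
sensor=M: ✓ → 36
sensor=U: ✓ → 69
temp_max = MAX(66, 63, 12, 95, 14, 52, 36, 71, 41, 26, 88, 36, 69) = 95

attic_sum=618, temp_max=95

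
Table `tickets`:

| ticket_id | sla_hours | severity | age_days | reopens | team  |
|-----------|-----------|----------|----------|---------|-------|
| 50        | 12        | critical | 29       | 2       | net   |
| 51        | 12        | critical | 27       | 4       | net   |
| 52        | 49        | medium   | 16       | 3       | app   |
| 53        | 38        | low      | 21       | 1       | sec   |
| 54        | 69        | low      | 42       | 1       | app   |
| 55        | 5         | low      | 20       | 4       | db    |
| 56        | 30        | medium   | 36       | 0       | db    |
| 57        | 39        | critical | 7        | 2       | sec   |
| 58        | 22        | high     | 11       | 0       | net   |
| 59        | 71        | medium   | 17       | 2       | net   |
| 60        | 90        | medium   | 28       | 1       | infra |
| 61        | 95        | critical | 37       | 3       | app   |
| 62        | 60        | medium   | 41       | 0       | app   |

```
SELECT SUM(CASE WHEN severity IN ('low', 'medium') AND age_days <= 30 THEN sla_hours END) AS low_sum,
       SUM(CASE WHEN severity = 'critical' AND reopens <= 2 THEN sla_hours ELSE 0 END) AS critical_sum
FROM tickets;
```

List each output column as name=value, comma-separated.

low_sum=253, critical_sum=51

[low_sum: severity IN ('low', 'medium') AND age_days <= 30]
ticket_id=50: ✗
ticket_id=51: ✗
ticket_id=52: ✓ → 49
ticket_id=53: ✓ → 38
ticket_id=54: ✗
ticket_id=55: ✓ → 5
ticket_id=56: ✗
ticket_id=57: ✗
ticket_id=58: ✗
ticket_id=59: ✓ → 71
ticket_id=60: ✓ → 90
ticket_id=61: ✗
ticket_id=62: ✗
low_sum = 49 + 38 + 5 + 71 + 90 = 253
—
[critical_sum: severity = 'critical' AND reopens <= 2]
ticket_id=50: ✓ → 12
ticket_id=51: ✗
ticket_id=52: ✗
ticket_id=53: ✗
ticket_id=54: ✗
ticket_id=55: ✗
ticket_id=56: ✗
ticket_id=57: ✓ → 39
ticket_id=58: ✗
ticket_id=59: ✗
ticket_id=60: ✗
ticket_id=61: ✗
ticket_id=62: ✗
critical_sum = 12 + 39 = 51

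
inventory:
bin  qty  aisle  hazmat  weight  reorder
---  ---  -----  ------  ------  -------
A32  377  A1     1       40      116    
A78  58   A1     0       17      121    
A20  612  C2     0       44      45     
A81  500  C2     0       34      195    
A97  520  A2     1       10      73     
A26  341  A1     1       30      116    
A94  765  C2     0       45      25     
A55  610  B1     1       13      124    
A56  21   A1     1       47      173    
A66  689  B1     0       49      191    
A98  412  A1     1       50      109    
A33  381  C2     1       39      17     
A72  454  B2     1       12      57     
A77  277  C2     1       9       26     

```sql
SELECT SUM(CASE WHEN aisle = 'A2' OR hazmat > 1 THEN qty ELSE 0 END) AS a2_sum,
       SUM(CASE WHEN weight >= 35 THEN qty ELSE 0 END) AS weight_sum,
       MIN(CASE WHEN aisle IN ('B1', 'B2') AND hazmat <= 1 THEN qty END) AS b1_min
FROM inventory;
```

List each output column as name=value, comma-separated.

a2_sum=520, weight_sum=3257, b1_min=454

[a2_sum: aisle = 'A2' OR hazmat > 1]
bin=A32: ✗
bin=A78: ✗
bin=A20: ✗
bin=A81: ✗
bin=A97: ✓ → 520
bin=A26: ✗
bin=A94: ✗
bin=A55: ✗
bin=A56: ✗
bin=A66: ✗
bin=A98: ✗
bin=A33: ✗
bin=A72: ✗
bin=A77: ✗
a2_sum = 520
—
[weight_sum: weight >= 35]
bin=A32: ✓ → 377
bin=A78: ✗
bin=A20: ✓ → 612
bin=A81: ✗
bin=A97: ✗
bin=A26: ✗
bin=A94: ✓ → 765
bin=A55: ✗
bin=A56: ✓ → 21
bin=A66: ✓ → 689
bin=A98: ✓ → 412
bin=A33: ✓ → 381
bin=A72: ✗
bin=A77: ✗
weight_sum = 377 + 612 + 765 + 21 + 689 + 412 + 381 = 3257
—
[b1_min: aisle IN ('B1', 'B2') AND hazmat <= 1]
bin=A32: ✗
bin=A78: ✗
bin=A20: ✗
bin=A81: ✗
bin=A97: ✗
bin=A26: ✗
bin=A94: ✗
bin=A55: ✓ → 610
bin=A56: ✗
bin=A66: ✓ → 689
bin=A98: ✗
bin=A33: ✗
bin=A72: ✓ → 454
bin=A77: ✗
b1_min = MIN(610, 689, 454) = 454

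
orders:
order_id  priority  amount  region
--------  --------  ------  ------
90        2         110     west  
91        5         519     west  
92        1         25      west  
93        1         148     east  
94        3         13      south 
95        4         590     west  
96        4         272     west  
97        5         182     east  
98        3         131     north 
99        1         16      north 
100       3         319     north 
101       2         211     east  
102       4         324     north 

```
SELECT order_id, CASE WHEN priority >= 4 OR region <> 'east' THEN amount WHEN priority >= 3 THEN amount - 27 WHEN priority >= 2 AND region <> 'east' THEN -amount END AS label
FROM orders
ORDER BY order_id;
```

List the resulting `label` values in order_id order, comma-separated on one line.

order_id=90: priority >= 4 OR region <> 'east' → 110
order_id=91: priority >= 4 OR region <> 'east' → 519
order_id=92: priority >= 4 OR region <> 'east' → 25
order_id=93: (no match → NULL) → NULL
order_id=94: priority >= 4 OR region <> 'east' → 13
order_id=95: priority >= 4 OR region <> 'east' → 590
order_id=96: priority >= 4 OR region <> 'east' → 272
order_id=97: priority >= 4 OR region <> 'east' → 182
order_id=98: priority >= 4 OR region <> 'east' → 131
order_id=99: priority >= 4 OR region <> 'east' → 16
order_id=100: priority >= 4 OR region <> 'east' → 319
order_id=101: (no match → NULL) → NULL
order_id=102: priority >= 4 OR region <> 'east' → 324

110, 519, 25, NULL, 13, 590, 272, 182, 131, 16, 319, NULL, 324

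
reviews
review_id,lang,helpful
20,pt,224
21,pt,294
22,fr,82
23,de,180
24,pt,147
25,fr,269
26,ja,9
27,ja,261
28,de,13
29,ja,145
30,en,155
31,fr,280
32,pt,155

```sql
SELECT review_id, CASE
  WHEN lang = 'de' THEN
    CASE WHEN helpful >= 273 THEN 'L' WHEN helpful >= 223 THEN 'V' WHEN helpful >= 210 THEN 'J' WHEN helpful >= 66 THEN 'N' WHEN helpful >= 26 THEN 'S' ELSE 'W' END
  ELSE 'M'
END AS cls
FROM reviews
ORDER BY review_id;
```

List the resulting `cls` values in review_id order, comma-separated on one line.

review_id=20: lang='pt' → outer ELSE → M
review_id=21: lang='pt' → outer ELSE → M
review_id=22: lang='fr' → outer ELSE → M
review_id=23: lang='de' → inner[helpful >= 66] → N
review_id=24: lang='pt' → outer ELSE → M
review_id=25: lang='fr' → outer ELSE → M
review_id=26: lang='ja' → outer ELSE → M
review_id=27: lang='ja' → outer ELSE → M
review_id=28: lang='de' → inner[ELSE] → W
review_id=29: lang='ja' → outer ELSE → M
review_id=30: lang='en' → outer ELSE → M
review_id=31: lang='fr' → outer ELSE → M
review_id=32: lang='pt' → outer ELSE → M

M, M, M, N, M, M, M, M, W, M, M, M, M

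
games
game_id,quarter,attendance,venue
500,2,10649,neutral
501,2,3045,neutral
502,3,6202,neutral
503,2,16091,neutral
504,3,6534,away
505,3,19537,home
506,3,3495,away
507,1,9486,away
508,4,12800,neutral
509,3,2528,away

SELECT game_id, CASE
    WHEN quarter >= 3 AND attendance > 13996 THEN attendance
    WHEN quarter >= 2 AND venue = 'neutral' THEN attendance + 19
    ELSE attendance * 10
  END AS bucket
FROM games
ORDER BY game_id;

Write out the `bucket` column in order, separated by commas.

game_id=500: quarter >= 2 AND venue = 'neutral' → 10668
game_id=501: quarter >= 2 AND venue = 'neutral' → 3064
game_id=502: quarter >= 2 AND venue = 'neutral' → 6221
game_id=503: quarter >= 2 AND venue = 'neutral' → 16110
game_id=504: ELSE → 65340
game_id=505: quarter >= 3 AND attendance > 13996 → 19537
game_id=506: ELSE → 34950
game_id=507: ELSE → 94860
game_id=508: quarter >= 2 AND venue = 'neutral' → 12819
game_id=509: ELSE → 25280

10668, 3064, 6221, 16110, 65340, 19537, 34950, 94860, 12819, 25280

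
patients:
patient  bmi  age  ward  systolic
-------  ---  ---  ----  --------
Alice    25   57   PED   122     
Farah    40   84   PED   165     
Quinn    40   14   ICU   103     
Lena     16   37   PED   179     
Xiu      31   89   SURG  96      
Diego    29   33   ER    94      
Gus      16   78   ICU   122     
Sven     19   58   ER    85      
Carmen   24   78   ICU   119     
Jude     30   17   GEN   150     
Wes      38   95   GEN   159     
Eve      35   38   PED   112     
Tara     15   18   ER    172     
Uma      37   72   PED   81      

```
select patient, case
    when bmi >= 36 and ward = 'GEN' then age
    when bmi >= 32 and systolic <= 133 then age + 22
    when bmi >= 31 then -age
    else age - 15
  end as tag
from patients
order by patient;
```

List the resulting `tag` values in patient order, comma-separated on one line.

patient=Alice: ELSE → 42
patient=Carmen: ELSE → 63
patient=Diego: ELSE → 18
patient=Eve: bmi >= 32 and systolic <= 133 → 60
patient=Farah: bmi >= 31 → -84
patient=Gus: ELSE → 63
patient=Jude: ELSE → 2
patient=Lena: ELSE → 22
patient=Quinn: bmi >= 32 and systolic <= 133 → 36
patient=Sven: ELSE → 43
patient=Tara: ELSE → 3
patient=Uma: bmi >= 32 and systolic <= 133 → 94
patient=Wes: bmi >= 36 and ward = 'GEN' → 95
patient=Xiu: bmi >= 31 → -89

42, 63, 18, 60, -84, 63, 2, 22, 36, 43, 3, 94, 95, -89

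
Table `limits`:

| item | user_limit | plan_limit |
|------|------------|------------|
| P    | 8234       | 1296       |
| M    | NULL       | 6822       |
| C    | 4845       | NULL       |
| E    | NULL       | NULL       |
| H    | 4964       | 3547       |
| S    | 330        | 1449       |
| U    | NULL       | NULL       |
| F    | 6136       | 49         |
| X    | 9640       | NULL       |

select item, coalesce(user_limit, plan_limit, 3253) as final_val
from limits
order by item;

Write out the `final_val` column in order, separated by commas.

item=C: user_limit=4845 → 4845
item=E: user_limit=NULL, plan_limit=NULL, → literal 3253 → 3253
item=F: user_limit=6136 → 6136
item=H: user_limit=4964 → 4964
item=M: user_limit=NULL, plan_limit=6822 → 6822
item=P: user_limit=8234 → 8234
item=S: user_limit=330 → 330
item=U: user_limit=NULL, plan_limit=NULL, → literal 3253 → 3253
item=X: user_limit=9640 → 9640

4845, 3253, 6136, 4964, 6822, 8234, 330, 3253, 9640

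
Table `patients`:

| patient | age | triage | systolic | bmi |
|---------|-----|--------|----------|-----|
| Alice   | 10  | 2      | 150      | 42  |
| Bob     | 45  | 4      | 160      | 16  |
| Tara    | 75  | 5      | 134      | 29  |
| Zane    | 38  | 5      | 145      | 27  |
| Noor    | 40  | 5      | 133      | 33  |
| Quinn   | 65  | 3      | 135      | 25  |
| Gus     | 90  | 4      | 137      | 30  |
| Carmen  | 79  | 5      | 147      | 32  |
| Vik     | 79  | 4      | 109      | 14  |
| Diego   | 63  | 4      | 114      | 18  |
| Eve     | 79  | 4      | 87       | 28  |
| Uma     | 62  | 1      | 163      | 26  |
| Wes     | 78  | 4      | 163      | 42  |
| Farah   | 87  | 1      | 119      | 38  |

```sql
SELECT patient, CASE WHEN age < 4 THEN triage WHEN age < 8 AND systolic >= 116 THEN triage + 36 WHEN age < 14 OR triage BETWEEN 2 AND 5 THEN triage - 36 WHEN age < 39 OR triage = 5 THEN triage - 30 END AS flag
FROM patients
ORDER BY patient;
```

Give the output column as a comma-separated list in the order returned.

patient=Alice: age < 14 OR triage BETWEEN 2 AND 5 → -34
patient=Bob: age < 14 OR triage BETWEEN 2 AND 5 → -32
patient=Carmen: age < 14 OR triage BETWEEN 2 AND 5 → -31
patient=Diego: age < 14 OR triage BETWEEN 2 AND 5 → -32
patient=Eve: age < 14 OR triage BETWEEN 2 AND 5 → -32
patient=Farah: (no match → NULL) → NULL
patient=Gus: age < 14 OR triage BETWEEN 2 AND 5 → -32
patient=Noor: age < 14 OR triage BETWEEN 2 AND 5 → -31
patient=Quinn: age < 14 OR triage BETWEEN 2 AND 5 → -33
patient=Tara: age < 14 OR triage BETWEEN 2 AND 5 → -31
patient=Uma: (no match → NULL) → NULL
patient=Vik: age < 14 OR triage BETWEEN 2 AND 5 → -32
patient=Wes: age < 14 OR triage BETWEEN 2 AND 5 → -32
patient=Zane: age < 14 OR triage BETWEEN 2 AND 5 → -31

-34, -32, -31, -32, -32, NULL, -32, -31, -33, -31, NULL, -32, -32, -31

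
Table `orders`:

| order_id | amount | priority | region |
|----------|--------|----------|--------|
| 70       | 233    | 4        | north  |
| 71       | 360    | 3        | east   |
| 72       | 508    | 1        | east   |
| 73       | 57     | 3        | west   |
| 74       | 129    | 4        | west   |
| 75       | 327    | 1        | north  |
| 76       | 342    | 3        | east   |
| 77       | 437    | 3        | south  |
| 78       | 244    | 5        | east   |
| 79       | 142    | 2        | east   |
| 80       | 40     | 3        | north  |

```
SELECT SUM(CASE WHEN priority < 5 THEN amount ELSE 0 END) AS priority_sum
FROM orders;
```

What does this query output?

order_id=70: ✓ → 233
order_id=71: ✓ → 360
order_id=72: ✓ → 508
order_id=73: ✓ → 57
order_id=74: ✓ → 129
order_id=75: ✓ → 327
order_id=76: ✓ → 342
order_id=77: ✓ → 437
order_id=78: ✗
order_id=79: ✓ → 142
order_id=80: ✓ → 40
priority_sum = 233 + 360 + 508 + 57 + 129 + 327 + 342 + 437 + 142 + 40 = 2575

2575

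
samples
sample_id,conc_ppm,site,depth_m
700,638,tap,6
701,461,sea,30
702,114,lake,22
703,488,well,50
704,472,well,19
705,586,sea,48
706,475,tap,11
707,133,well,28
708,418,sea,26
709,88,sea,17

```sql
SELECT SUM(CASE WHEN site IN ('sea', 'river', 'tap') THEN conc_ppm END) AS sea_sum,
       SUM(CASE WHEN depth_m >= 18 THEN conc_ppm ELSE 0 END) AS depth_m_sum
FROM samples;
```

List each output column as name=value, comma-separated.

sea_sum=2666, depth_m_sum=2672

[sea_sum: site IN ('sea', 'river', 'tap')]
sample_id=700: ✓ → 638
sample_id=701: ✓ → 461
sample_id=702: ✗
sample_id=703: ✗
sample_id=704: ✗
sample_id=705: ✓ → 586
sample_id=706: ✓ → 475
sample_id=707: ✗
sample_id=708: ✓ → 418
sample_id=709: ✓ → 88
sea_sum = 638 + 461 + 586 + 475 + 418 + 88 = 2666
—
[depth_m_sum: depth_m >= 18]
sample_id=700: ✗
sample_id=701: ✓ → 461
sample_id=702: ✓ → 114
sample_id=703: ✓ → 488
sample_id=704: ✓ → 472
sample_id=705: ✓ → 586
sample_id=706: ✗
sample_id=707: ✓ → 133
sample_id=708: ✓ → 418
sample_id=709: ✗
depth_m_sum = 461 + 114 + 488 + 472 + 586 + 133 + 418 = 2672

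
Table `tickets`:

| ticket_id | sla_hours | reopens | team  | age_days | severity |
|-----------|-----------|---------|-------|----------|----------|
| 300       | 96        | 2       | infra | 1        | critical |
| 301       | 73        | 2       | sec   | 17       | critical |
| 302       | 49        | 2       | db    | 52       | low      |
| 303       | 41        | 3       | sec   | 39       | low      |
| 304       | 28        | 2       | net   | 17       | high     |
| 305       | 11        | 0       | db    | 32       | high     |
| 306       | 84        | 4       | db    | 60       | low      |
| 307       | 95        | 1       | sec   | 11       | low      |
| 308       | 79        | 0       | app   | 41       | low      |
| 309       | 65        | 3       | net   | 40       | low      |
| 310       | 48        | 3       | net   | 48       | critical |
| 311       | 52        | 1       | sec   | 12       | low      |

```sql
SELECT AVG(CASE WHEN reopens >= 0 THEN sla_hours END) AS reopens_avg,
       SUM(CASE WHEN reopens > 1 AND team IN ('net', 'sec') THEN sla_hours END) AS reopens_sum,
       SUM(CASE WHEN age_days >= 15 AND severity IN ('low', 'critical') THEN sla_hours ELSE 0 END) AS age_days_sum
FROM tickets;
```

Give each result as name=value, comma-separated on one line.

[reopens_avg: reopens >= 0]
ticket_id=300: ✓ → 96
ticket_id=301: ✓ → 73
ticket_id=302: ✓ → 49
ticket_id=303: ✓ → 41
ticket_id=304: ✓ → 28
ticket_id=305: ✓ → 11
ticket_id=306: ✓ → 84
ticket_id=307: ✓ → 95
ticket_id=308: ✓ → 79
ticket_id=309: ✓ → 65
ticket_id=310: ✓ → 48
ticket_id=311: ✓ → 52
reopens_avg = (96 + 73 + 49 + 41 + 28 + 11 + 84 + 95 + 79 + 65 + 48 + 52) / 12 = 60.0833333333
—
[reopens_sum: reopens > 1 AND team IN ('net', 'sec')]
ticket_id=300: ✗
ticket_id=301: ✓ → 73
ticket_id=302: ✗
ticket_id=303: ✓ → 41
ticket_id=304: ✓ → 28
ticket_id=305: ✗
ticket_id=306: ✗
ticket_id=307: ✗
ticket_id=308: ✗
ticket_id=309: ✓ → 65
ticket_id=310: ✓ → 48
ticket_id=311: ✗
reopens_sum = 73 + 41 + 28 + 65 + 48 = 255
—
[age_days_sum: age_days >= 15 AND severity IN ('low', 'critical')]
ticket_id=300: ✗
ticket_id=301: ✓ → 73
ticket_id=302: ✓ → 49
ticket_id=303: ✓ → 41
ticket_id=304: ✗
ticket_id=305: ✗
ticket_id=306: ✓ → 84
ticket_id=307: ✗
ticket_id=308: ✓ → 79
ticket_id=309: ✓ → 65
ticket_id=310: ✓ → 48
ticket_id=311: ✗
age_days_sum = 73 + 49 + 41 + 84 + 79 + 65 + 48 = 439

reopens_avg=60.0833333333, reopens_sum=255, age_days_sum=439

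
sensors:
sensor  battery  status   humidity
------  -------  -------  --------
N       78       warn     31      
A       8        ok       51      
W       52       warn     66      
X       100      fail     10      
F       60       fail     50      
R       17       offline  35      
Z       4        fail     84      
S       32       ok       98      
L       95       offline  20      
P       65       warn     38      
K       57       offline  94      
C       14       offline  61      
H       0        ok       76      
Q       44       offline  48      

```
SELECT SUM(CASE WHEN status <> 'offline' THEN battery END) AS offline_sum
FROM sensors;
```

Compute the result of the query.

399

sensor=N: ✓ → 78
sensor=A: ✓ → 8
sensor=W: ✓ → 52
sensor=X: ✓ → 100
sensor=F: ✓ → 60
sensor=R: ✗
sensor=Z: ✓ → 4
sensor=S: ✓ → 32
sensor=L: ✗
sensor=P: ✓ → 65
sensor=K: ✗
sensor=C: ✗
sensor=H: ✓ → 0
sensor=Q: ✗
offline_sum = 78 + 8 + 52 + 100 + 60 + 4 + 32 + 65 = 399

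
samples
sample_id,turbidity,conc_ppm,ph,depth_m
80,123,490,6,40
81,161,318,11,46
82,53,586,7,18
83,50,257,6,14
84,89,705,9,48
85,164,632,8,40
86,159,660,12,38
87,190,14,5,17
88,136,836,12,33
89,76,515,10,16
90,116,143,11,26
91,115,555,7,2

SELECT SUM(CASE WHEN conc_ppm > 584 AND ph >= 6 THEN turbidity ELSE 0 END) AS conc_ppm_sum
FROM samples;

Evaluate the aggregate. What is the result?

sample_id=80: ✗
sample_id=81: ✗
sample_id=82: ✓ → 53
sample_id=83: ✗
sample_id=84: ✓ → 89
sample_id=85: ✓ → 164
sample_id=86: ✓ → 159
sample_id=87: ✗
sample_id=88: ✓ → 136
sample_id=89: ✗
sample_id=90: ✗
sample_id=91: ✗
conc_ppm_sum = 53 + 89 + 164 + 159 + 136 = 601

601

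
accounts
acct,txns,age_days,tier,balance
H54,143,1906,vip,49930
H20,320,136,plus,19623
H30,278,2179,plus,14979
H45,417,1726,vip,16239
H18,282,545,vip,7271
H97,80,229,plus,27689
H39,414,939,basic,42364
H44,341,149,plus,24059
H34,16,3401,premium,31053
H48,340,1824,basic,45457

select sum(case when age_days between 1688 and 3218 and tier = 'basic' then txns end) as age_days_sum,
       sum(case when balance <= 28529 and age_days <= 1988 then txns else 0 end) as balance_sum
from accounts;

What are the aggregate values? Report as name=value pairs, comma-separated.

age_days_sum=340, balance_sum=1440

[age_days_sum: age_days between 1688 and 3218 and tier = 'basic']
acct=H54: ✗
acct=H20: ✗
acct=H30: ✗
acct=H45: ✗
acct=H18: ✗
acct=H97: ✗
acct=H39: ✗
acct=H44: ✗
acct=H34: ✗
acct=H48: ✓ → 340
age_days_sum = 340
—
[balance_sum: balance <= 28529 and age_days <= 1988]
acct=H54: ✗
acct=H20: ✓ → 320
acct=H30: ✗
acct=H45: ✓ → 417
acct=H18: ✓ → 282
acct=H97: ✓ → 80
acct=H39: ✗
acct=H44: ✓ → 341
acct=H34: ✗
acct=H48: ✗
balance_sum = 320 + 417 + 282 + 80 + 341 = 1440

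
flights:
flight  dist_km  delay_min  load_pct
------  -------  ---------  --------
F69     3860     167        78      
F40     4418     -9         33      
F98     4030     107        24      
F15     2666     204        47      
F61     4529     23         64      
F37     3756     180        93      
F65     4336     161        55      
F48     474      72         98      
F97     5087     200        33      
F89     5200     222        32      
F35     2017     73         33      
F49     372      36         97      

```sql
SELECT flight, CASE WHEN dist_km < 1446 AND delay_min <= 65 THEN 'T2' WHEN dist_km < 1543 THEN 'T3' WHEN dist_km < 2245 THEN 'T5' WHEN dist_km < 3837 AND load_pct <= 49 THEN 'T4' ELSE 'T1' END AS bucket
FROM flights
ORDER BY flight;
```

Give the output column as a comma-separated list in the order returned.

T4, T5, T1, T1, T3, T2, T1, T1, T1, T1, T1, T1

flight=F15: dist_km < 3837 AND load_pct <= 49 → T4
flight=F35: dist_km < 2245 → T5
flight=F37: ELSE → T1
flight=F40: ELSE → T1
flight=F48: dist_km < 1543 → T3
flight=F49: dist_km < 1446 AND delay_min <= 65 → T2
flight=F61: ELSE → T1
flight=F65: ELSE → T1
flight=F69: ELSE → T1
flight=F89: ELSE → T1
flight=F97: ELSE → T1
flight=F98: ELSE → T1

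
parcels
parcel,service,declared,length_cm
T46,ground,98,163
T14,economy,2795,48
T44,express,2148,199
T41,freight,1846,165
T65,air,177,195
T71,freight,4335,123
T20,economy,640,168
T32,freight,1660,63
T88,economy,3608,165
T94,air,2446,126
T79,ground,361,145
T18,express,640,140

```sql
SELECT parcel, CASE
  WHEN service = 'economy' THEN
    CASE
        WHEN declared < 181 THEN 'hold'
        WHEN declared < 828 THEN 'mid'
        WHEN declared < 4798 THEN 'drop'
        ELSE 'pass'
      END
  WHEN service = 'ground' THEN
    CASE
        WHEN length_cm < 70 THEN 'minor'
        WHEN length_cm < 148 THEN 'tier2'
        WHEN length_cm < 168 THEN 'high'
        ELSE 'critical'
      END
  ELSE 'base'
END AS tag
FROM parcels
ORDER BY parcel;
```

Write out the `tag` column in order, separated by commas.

drop, base, mid, base, base, base, high, base, base, tier2, drop, base

parcel=T14: service='economy' → inner[declared < 4798] → drop
parcel=T18: service='express' → outer ELSE → base
parcel=T20: service='economy' → inner[declared < 828] → mid
parcel=T32: service='freight' → outer ELSE → base
parcel=T41: service='freight' → outer ELSE → base
parcel=T44: service='express' → outer ELSE → base
parcel=T46: service='ground' → inner[length_cm < 168] → high
parcel=T65: service='air' → outer ELSE → base
parcel=T71: service='freight' → outer ELSE → base
parcel=T79: service='ground' → inner[length_cm < 148] → tier2
parcel=T88: service='economy' → inner[declared < 4798] → drop
parcel=T94: service='air' → outer ELSE → base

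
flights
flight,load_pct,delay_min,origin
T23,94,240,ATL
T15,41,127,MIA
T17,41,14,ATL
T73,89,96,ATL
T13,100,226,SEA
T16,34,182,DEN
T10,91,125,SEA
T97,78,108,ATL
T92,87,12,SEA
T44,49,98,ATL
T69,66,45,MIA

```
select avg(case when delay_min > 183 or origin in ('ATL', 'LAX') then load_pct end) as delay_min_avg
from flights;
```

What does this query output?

75.1666666667

flight=T23: ✓ → 94
flight=T15: ✗
flight=T17: ✓ → 41
flight=T73: ✓ → 89
flight=T13: ✓ → 100
flight=T16: ✗
flight=T10: ✗
flight=T97: ✓ → 78
flight=T92: ✗
flight=T44: ✓ → 49
flight=T69: ✗
delay_min_avg = (94 + 41 + 89 + 100 + 78 + 49) / 6 = 75.1666666667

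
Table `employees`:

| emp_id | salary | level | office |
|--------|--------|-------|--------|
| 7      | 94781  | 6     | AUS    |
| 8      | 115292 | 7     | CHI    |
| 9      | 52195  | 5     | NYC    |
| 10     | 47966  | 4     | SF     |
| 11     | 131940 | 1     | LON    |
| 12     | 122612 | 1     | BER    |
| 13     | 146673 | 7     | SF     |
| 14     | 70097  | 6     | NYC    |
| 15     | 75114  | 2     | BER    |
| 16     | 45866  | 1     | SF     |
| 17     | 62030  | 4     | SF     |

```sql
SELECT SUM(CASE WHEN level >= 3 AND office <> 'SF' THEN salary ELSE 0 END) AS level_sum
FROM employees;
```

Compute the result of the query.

emp_id=7: ✓ → 94781
emp_id=8: ✓ → 115292
emp_id=9: ✓ → 52195
emp_id=10: ✗
emp_id=11: ✗
emp_id=12: ✗
emp_id=13: ✗
emp_id=14: ✓ → 70097
emp_id=15: ✗
emp_id=16: ✗
emp_id=17: ✗
level_sum = 94781 + 115292 + 52195 + 70097 = 332365

332365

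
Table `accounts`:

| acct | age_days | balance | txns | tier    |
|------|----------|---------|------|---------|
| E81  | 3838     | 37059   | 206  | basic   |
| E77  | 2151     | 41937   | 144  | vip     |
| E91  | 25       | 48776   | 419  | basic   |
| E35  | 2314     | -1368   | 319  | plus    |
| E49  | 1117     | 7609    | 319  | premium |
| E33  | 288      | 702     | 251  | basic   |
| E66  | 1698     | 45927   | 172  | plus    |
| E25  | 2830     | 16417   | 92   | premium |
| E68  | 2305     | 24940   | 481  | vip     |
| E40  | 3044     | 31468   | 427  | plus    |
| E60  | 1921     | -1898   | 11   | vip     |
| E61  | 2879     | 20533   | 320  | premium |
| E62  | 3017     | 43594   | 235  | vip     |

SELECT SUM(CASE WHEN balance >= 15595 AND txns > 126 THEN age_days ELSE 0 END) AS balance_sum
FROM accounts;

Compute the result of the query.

18957

acct=E81: ✓ → 3838
acct=E77: ✓ → 2151
acct=E91: ✓ → 25
acct=E35: ✗
acct=E49: ✗
acct=E33: ✗
acct=E66: ✓ → 1698
acct=E25: ✗
acct=E68: ✓ → 2305
acct=E40: ✓ → 3044
acct=E60: ✗
acct=E61: ✓ → 2879
acct=E62: ✓ → 3017
balance_sum = 3838 + 2151 + 25 + 1698 + 2305 + 3044 + 2879 + 3017 = 18957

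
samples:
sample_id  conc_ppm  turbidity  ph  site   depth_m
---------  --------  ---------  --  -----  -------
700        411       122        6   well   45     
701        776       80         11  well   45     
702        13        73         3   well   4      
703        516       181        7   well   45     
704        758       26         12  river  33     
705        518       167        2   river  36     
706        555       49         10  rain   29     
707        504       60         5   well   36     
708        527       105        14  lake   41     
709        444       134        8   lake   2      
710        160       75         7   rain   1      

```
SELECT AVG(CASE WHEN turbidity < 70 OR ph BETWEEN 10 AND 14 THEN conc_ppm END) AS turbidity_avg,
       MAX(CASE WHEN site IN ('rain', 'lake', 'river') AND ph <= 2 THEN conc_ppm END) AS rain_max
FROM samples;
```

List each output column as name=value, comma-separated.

[turbidity_avg: turbidity < 70 OR ph BETWEEN 10 AND 14]
sample_id=700: ✗
sample_id=701: ✓ → 776
sample_id=702: ✗
sample_id=703: ✗
sample_id=704: ✓ → 758
sample_id=705: ✗
sample_id=706: ✓ → 555
sample_id=707: ✓ → 504
sample_id=708: ✓ → 527
sample_id=709: ✗
sample_id=710: ✗
turbidity_avg = (776 + 758 + 555 + 504 + 527) / 5 = 624
—
[rain_max: site IN ('rain', 'lake', 'river') AND ph <= 2]
sample_id=700: ✗
sample_id=701: ✗
sample_id=702: ✗
sample_id=703: ✗
sample_id=704: ✗
sample_id=705: ✓ → 518
sample_id=706: ✗
sample_id=707: ✗
sample_id=708: ✗
sample_id=709: ✗
sample_id=710: ✗
rain_max = MAX(518) = 518

turbidity_avg=624, rain_max=518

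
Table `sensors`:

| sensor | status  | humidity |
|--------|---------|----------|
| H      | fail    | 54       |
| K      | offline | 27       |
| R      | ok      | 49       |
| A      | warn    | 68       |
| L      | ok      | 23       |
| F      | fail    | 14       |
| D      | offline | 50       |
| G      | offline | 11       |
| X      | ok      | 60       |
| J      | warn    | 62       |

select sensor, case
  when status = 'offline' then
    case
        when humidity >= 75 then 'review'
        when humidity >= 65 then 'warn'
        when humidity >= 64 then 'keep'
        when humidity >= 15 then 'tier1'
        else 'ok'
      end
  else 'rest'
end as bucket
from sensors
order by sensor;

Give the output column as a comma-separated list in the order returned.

rest, tier1, rest, ok, rest, rest, tier1, rest, rest, rest

sensor=A: status='warn' → outer ELSE → rest
sensor=D: status='offline' → inner[humidity >= 15] → tier1
sensor=F: status='fail' → outer ELSE → rest
sensor=G: status='offline' → inner[ELSE] → ok
sensor=H: status='fail' → outer ELSE → rest
sensor=J: status='warn' → outer ELSE → rest
sensor=K: status='offline' → inner[humidity >= 15] → tier1
sensor=L: status='ok' → outer ELSE → rest
sensor=R: status='ok' → outer ELSE → rest
sensor=X: status='ok' → outer ELSE → rest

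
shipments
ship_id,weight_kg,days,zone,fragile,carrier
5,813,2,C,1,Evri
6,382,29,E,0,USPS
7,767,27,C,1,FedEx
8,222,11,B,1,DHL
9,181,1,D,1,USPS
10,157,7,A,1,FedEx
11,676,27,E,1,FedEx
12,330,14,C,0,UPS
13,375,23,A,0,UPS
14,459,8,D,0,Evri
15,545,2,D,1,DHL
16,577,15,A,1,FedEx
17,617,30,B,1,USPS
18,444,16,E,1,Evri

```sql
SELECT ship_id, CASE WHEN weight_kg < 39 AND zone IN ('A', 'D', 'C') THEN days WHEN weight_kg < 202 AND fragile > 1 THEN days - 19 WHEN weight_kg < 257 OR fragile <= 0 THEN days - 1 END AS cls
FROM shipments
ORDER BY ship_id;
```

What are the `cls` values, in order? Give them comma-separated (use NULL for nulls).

NULL, 28, NULL, 10, 0, 6, NULL, 13, 22, 7, NULL, NULL, NULL, NULL

ship_id=5: (no match → NULL) → NULL
ship_id=6: weight_kg < 257 OR fragile <= 0 → 28
ship_id=7: (no match → NULL) → NULL
ship_id=8: weight_kg < 257 OR fragile <= 0 → 10
ship_id=9: weight_kg < 257 OR fragile <= 0 → 0
ship_id=10: weight_kg < 257 OR fragile <= 0 → 6
ship_id=11: (no match → NULL) → NULL
ship_id=12: weight_kg < 257 OR fragile <= 0 → 13
ship_id=13: weight_kg < 257 OR fragile <= 0 → 22
ship_id=14: weight_kg < 257 OR fragile <= 0 → 7
ship_id=15: (no match → NULL) → NULL
ship_id=16: (no match → NULL) → NULL
ship_id=17: (no match → NULL) → NULL
ship_id=18: (no match → NULL) → NULL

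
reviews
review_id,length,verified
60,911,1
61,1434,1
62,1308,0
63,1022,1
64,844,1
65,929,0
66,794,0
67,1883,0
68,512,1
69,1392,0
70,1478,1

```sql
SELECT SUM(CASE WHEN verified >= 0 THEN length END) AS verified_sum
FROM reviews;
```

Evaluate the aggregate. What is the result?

12507

review_id=60: ✓ → 911
review_id=61: ✓ → 1434
review_id=62: ✓ → 1308
review_id=63: ✓ → 1022
review_id=64: ✓ → 844
review_id=65: ✓ → 929
review_id=66: ✓ → 794
review_id=67: ✓ → 1883
review_id=68: ✓ → 512
review_id=69: ✓ → 1392
review_id=70: ✓ → 1478
verified_sum = 911 + 1434 + 1308 + 1022 + 844 + 929 + 794 + 1883 + 512 + 1392 + 1478 = 12507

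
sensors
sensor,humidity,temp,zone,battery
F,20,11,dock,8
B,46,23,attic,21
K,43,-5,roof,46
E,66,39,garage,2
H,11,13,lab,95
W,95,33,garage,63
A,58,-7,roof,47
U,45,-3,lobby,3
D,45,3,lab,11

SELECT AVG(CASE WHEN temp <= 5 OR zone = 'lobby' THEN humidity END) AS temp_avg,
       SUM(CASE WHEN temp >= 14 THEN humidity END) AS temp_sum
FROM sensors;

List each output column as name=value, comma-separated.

temp_avg=47.75, temp_sum=207

[temp_avg: temp <= 5 OR zone = 'lobby']
sensor=F: ✗
sensor=B: ✗
sensor=K: ✓ → 43
sensor=E: ✗
sensor=H: ✗
sensor=W: ✗
sensor=A: ✓ → 58
sensor=U: ✓ → 45
sensor=D: ✓ → 45
temp_avg = (43 + 58 + 45 + 45) / 4 = 47.75
—
[temp_sum: temp >= 14]
sensor=F: ✗
sensor=B: ✓ → 46
sensor=K: ✗
sensor=E: ✓ → 66
sensor=H: ✗
sensor=W: ✓ → 95
sensor=A: ✗
sensor=U: ✗
sensor=D: ✗
temp_sum = 46 + 66 + 95 = 207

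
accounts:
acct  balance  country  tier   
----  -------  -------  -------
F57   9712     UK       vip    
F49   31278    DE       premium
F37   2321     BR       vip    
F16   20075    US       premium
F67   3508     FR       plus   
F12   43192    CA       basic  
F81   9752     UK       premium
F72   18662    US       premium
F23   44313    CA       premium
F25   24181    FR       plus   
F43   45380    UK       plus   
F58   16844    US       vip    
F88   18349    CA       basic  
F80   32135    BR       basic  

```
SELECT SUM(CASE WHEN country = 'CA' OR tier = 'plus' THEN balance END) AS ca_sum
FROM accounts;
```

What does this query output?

178923

acct=F57: ✗
acct=F49: ✗
acct=F37: ✗
acct=F16: ✗
acct=F67: ✓ → 3508
acct=F12: ✓ → 43192
acct=F81: ✗
acct=F72: ✗
acct=F23: ✓ → 44313
acct=F25: ✓ → 24181
acct=F43: ✓ → 45380
acct=F58: ✗
acct=F88: ✓ → 18349
acct=F80: ✗
ca_sum = 3508 + 43192 + 44313 + 24181 + 45380 + 18349 = 178923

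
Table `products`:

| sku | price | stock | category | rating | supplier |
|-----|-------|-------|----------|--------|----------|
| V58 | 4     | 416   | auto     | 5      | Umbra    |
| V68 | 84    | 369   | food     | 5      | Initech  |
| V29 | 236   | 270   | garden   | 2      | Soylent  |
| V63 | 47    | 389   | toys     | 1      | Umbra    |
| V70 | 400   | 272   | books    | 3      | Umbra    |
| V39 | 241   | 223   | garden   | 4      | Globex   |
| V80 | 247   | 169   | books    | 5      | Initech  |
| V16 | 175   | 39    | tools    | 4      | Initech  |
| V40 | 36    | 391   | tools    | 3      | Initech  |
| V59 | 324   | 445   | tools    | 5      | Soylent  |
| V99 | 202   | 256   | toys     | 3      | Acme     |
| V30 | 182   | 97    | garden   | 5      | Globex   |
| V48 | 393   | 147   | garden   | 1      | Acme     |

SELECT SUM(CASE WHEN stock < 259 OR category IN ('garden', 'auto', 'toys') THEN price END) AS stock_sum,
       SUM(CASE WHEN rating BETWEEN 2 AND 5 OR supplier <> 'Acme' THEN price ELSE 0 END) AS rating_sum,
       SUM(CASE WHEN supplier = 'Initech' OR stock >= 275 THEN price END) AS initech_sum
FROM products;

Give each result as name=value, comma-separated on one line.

[stock_sum: stock < 259 OR category IN ('garden', 'auto', 'toys')]
sku=V58: ✓ → 4
sku=V68: ✗
sku=V29: ✓ → 236
sku=V63: ✓ → 47
sku=V70: ✗
sku=V39: ✓ → 241
sku=V80: ✓ → 247
sku=V16: ✓ → 175
sku=V40: ✗
sku=V59: ✗
sku=V99: ✓ → 202
sku=V30: ✓ → 182
sku=V48: ✓ → 393
stock_sum = 4 + 236 + 47 + 241 + 247 + 175 + 202 + 182 + 393 = 1727
—
[rating_sum: rating BETWEEN 2 AND 5 OR supplier <> 'Acme']
sku=V58: ✓ → 4
sku=V68: ✓ → 84
sku=V29: ✓ → 236
sku=V63: ✓ → 47
sku=V70: ✓ → 400
sku=V39: ✓ → 241
sku=V80: ✓ → 247
sku=V16: ✓ → 175
sku=V40: ✓ → 36
sku=V59: ✓ → 324
sku=V99: ✓ → 202
sku=V30: ✓ → 182
sku=V48: ✗
rating_sum = 4 + 84 + 236 + 47 + 400 + 241 + 247 + 175 + 36 + 324 + 202 + 182 = 2178
—
[initech_sum: supplier = 'Initech' OR stock >= 275]
sku=V58: ✓ → 4
sku=V68: ✓ → 84
sku=V29: ✗
sku=V63: ✓ → 47
sku=V70: ✗
sku=V39: ✗
sku=V80: ✓ → 247
sku=V16: ✓ → 175
sku=V40: ✓ → 36
sku=V59: ✓ → 324
sku=V99: ✗
sku=V30: ✗
sku=V48: ✗
initech_sum = 4 + 84 + 47 + 247 + 175 + 36 + 324 = 917

stock_sum=1727, rating_sum=2178, initech_sum=917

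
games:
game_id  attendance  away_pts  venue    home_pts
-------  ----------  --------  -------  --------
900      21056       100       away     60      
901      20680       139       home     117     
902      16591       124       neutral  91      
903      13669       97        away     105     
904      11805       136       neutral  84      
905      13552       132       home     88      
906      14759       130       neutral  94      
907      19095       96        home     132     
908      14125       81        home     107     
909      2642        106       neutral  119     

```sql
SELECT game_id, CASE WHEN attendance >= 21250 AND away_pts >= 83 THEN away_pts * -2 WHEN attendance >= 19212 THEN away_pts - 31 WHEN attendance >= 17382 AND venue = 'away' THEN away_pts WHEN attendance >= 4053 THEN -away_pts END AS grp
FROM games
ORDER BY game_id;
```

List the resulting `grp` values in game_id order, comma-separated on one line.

69, 108, -124, -97, -136, -132, -130, -96, -81, NULL

game_id=900: attendance >= 19212 → 69
game_id=901: attendance >= 19212 → 108
game_id=902: attendance >= 4053 → -124
game_id=903: attendance >= 4053 → -97
game_id=904: attendance >= 4053 → -136
game_id=905: attendance >= 4053 → -132
game_id=906: attendance >= 4053 → -130
game_id=907: attendance >= 4053 → -96
game_id=908: attendance >= 4053 → -81
game_id=909: (no match → NULL) → NULL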